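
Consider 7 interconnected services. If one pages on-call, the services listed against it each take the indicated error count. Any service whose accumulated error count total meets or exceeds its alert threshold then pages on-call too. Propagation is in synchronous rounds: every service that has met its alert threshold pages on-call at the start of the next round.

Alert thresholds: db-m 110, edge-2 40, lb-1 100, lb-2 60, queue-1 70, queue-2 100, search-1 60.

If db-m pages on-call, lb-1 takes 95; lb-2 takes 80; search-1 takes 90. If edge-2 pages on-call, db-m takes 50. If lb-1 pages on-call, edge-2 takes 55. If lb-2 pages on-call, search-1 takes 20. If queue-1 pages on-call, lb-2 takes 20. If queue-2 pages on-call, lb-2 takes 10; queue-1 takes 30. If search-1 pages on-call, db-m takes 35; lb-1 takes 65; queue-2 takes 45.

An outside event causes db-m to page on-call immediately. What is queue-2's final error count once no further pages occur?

Round 1 — db-m pages on-call (initial).
  lb-1: +95 → 95 < 100
  lb-2: +80 → 80 ≥ 60
  search-1: +90 → 90 ≥ 60
Round 2 — lb-2, search-1 page on-call.
  lb-1: +65 → 160 ≥ 100
  queue-2: +45 → 45 < 100
Round 3 — lb-1 pages on-call.
  edge-2: +55 → 55 ≥ 40
Round 4 — edge-2 pages on-call.
No further pages.

45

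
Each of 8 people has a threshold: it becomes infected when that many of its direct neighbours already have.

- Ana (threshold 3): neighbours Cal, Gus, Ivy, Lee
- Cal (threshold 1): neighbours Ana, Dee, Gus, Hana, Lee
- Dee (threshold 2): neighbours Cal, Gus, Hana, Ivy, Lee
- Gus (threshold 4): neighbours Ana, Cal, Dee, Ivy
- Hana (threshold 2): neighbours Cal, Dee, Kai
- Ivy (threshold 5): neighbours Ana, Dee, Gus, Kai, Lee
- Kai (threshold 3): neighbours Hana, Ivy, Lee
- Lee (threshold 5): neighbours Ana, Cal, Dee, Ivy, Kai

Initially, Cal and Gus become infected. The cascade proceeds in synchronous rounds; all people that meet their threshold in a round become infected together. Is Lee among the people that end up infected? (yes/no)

no

Round 1 — Cal, Gus become infected (initial).
Round 2 — checking thresholds:
  Ana: 2 of 4 neighbours < 3, not yet.
  Dee: 2 of 5 neighbours ≥ 2, becomes infected.
  Hana: 1 of 3 neighbours < 2, not yet.
  Ivy: 1 of 5 neighbours < 5, not yet.
  Lee: 1 of 5 neighbours < 5, not yet.
Round 3 — checking thresholds:
  Ana: 2 of 4 neighbours < 3, not yet.
  Hana: 2 of 3 neighbours ≥ 2, becomes infected.
  Ivy: 2 of 5 neighbours < 5, not yet.
  Lee: 2 of 5 neighbours < 5, not yet.
Round 4 — no new infections; cascade stops.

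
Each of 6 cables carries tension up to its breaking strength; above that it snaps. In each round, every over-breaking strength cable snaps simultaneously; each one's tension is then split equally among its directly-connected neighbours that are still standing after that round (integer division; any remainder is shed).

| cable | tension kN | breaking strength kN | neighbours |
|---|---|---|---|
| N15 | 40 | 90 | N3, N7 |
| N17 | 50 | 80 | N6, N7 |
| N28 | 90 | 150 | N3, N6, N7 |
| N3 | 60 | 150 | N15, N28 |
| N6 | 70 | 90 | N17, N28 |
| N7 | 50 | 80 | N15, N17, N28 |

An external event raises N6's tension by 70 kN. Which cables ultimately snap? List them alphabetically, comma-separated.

N15, N17, N28, N3, N6, N7

Round 1 — N6 at 140 > 90. N6 snaps.
  N6 sheds 140 kN to N17, N28: 70 each.
    N17: 50+70 = 120 > 80
    N28: 90+70 = 160 > 150
Round 2 — N17, N28 snap.
  N17 sheds 120 kN to N7: 120 each.
    N7: 50+120 = 170 > 80
  N28 sheds 160 kN to N3, N7: 80 each.
    N3: 60+80 = 140 ≤ 150
    N7: 170+80 = 250 > 80
Round 3 — N7 snaps.
  N7 sheds 250 kN to N15: 250 each.
    N15: 40+250 = 290 > 90
Round 4 — N15 snaps.
  N15 sheds 290 kN to N3: 290 each.
    N3: 140+290 = 430 > 150
Round 5 — N3 snaps.
  N3 sheds 430 kN: no online neighbours, lost.
No further breaks.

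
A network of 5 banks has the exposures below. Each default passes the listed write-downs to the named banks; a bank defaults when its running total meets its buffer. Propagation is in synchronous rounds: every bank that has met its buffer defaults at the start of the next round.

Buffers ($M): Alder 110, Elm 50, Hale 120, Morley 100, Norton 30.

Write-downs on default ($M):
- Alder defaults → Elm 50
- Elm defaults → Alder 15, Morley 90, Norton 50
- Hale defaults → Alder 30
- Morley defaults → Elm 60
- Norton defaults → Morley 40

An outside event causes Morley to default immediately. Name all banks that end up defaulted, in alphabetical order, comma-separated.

Round 1 — Morley defaults (initial).
  Elm: +60 → 60 ≥ 50
Round 2 — Elm defaults.
  Alder: +15 → 15 < 110
  Norton: +50 → 50 ≥ 30
Round 3 — Norton defaults.
No further defaults.

Elm, Morley, Norton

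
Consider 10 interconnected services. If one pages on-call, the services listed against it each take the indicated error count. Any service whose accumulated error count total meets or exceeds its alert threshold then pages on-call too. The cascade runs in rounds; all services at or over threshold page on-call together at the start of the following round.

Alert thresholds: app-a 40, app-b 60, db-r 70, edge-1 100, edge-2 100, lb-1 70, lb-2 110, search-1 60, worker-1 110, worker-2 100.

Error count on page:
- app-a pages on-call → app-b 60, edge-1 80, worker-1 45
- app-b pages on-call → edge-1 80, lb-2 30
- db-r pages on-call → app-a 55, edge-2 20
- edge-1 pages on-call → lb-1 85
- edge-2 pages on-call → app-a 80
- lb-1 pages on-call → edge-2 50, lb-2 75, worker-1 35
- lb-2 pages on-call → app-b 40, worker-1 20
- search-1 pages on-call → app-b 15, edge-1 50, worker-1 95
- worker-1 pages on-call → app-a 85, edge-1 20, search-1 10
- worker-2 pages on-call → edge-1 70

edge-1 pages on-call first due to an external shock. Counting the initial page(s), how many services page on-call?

Round 1 — edge-1 pages on-call (initial).
  lb-1: +85 → 85 ≥ 70
Round 2 — lb-1 pages on-call.
  edge-2: +50 → 50 < 100
  lb-2: +75 → 75 < 110
  worker-1: +35 → 35 < 110
No further pages.

2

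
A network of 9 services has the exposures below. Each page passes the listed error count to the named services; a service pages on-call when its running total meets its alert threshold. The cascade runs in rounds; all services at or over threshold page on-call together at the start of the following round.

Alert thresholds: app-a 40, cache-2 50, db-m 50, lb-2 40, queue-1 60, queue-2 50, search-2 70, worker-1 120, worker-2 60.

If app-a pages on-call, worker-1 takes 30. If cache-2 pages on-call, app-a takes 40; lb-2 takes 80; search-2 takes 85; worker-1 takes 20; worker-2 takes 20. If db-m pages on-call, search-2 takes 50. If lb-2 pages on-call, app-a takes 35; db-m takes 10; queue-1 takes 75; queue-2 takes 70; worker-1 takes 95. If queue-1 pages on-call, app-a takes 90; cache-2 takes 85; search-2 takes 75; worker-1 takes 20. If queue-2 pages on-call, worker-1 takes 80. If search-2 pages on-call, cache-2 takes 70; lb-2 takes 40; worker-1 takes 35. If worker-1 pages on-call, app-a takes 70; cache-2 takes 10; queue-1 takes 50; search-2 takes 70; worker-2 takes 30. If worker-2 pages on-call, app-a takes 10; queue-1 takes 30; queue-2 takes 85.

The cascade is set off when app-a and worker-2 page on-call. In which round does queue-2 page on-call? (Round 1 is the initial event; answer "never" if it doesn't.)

Round 1 — app-a, worker-2 page on-call (initial).
  queue-1: +30 → 30 < 60
  queue-2: +85 → 85 ≥ 50
  worker-1: +30 → 30 < 120
Round 2 — queue-2 pages on-call.
  worker-1: +80 → 110 < 120
No further pages.

2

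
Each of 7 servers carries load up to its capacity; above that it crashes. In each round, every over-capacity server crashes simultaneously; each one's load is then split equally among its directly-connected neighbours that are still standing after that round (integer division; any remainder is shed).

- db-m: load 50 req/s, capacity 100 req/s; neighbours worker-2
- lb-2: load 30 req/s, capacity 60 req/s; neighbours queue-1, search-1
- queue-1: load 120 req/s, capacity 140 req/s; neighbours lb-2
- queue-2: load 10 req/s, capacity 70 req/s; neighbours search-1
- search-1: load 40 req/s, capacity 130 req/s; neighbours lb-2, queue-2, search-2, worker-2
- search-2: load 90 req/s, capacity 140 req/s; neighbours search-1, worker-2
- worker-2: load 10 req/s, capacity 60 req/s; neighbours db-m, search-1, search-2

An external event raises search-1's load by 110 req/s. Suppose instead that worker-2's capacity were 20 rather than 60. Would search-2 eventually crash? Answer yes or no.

With worker-2's capacity at 20:
Round 1 — search-1 at 150 > 130. search-1 crashes.
  search-1 sheds 150 req/s to lb-2, queue-2, search-2, worker-2: 37 each (2 lost).
    lb-2: 30+37 = 67 > 60
    queue-2: 10+37 = 47 ≤ 70
    search-2: 90+37 = 127 ≤ 140
    worker-2: 10+37 = 47 > 20
Round 2 — lb-2, worker-2 crash.
  lb-2 sheds 67 req/s to queue-1: 67 each.
    queue-1: 120+67 = 187 > 140
  worker-2 sheds 47 req/s to db-m, search-2: 23 each (1 lost).
    db-m: 50+23 = 73 ≤ 100
    search-2: 127+23 = 150 > 140
Round 3 — queue-1, search-2 crash.
  queue-1 sheds 187 req/s: no online neighbours, lost.
  search-2 sheds 150 req/s: no online neighbours, lost.
No further crashes.

yes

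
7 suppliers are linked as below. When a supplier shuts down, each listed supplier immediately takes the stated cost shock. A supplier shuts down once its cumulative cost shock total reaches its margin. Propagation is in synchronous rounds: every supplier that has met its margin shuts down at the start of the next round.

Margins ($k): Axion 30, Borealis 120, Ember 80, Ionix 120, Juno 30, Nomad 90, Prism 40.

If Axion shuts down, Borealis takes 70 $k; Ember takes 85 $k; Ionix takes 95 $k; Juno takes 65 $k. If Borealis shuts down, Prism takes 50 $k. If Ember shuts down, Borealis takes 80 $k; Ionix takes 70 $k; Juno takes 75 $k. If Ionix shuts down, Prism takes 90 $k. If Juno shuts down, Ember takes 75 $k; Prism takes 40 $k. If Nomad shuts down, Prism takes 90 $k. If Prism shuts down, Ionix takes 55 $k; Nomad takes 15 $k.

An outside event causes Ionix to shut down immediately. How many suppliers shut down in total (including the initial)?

2

Round 1 — Ionix shuts down (initial).
  Prism: +90 → 90 ≥ 40
Round 2 — Prism shuts down.
  Nomad: +15 → 15 < 90
No further shutdowns.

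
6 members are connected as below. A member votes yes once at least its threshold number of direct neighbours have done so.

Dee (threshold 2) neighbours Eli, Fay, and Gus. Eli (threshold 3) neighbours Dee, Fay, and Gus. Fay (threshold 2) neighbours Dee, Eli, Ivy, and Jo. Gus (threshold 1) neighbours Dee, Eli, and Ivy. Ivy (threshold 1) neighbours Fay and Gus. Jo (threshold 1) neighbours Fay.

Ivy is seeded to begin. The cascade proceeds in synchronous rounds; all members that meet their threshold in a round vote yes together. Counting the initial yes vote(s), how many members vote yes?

Round 1 — Ivy votes yes (initial).
Round 2 — checking thresholds:
  Fay: 1 of 4 neighbours < 2, holds.
  Gus: 1 of 3 neighbours ≥ 1, votes yes.
Round 3 — no new yes votes; cascade stops.

2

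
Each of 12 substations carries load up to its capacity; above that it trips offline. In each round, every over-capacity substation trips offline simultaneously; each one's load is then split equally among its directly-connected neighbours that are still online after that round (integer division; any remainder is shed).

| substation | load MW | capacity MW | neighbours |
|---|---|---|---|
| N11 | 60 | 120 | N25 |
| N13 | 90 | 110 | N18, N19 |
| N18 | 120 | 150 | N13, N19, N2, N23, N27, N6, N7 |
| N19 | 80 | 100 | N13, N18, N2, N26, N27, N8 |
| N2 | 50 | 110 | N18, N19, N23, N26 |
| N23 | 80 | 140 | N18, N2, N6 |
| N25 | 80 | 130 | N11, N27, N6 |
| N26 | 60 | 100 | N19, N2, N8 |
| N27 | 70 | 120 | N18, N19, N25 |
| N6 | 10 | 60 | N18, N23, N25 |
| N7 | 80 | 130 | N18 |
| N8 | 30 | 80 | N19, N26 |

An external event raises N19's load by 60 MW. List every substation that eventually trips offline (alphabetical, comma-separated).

Round 1 — N19 at 140 > 100. N19 trips offline.
  N19 sheds 140 MW to N13, N18, N2, N26, N27, N8: 23 each (2 lost).
    N13: 90+23 = 113 > 110
    N18: 120+23 = 143 ≤ 150
    N2: 50+23 = 73 ≤ 110
    N26: 60+23 = 83 ≤ 100
    N27: 70+23 = 93 ≤ 120
    N8: 30+23 = 53 ≤ 80
Round 2 — N13 trips offline.
  N13 sheds 113 MW to N18: 113 each.
    N18: 143+113 = 256 > 150
Round 3 — N18 trips offline.
  N18 sheds 256 MW to N2, N23, N27, N6, N7: 51 each (1 lost).
    N2: 73+51 = 124 > 110
    N23: 80+51 = 131 ≤ 140
    N27: 93+51 = 144 > 120
    N6: 10+51 = 61 > 60
    N7: 80+51 = 131 > 130
Round 4 — N2, N27, N6, N7 trip offline.
  N2 sheds 124 MW to N23, N26: 62 each.
    N23: 131+62 = 193 > 140
    N26: 83+62 = 145 > 100
  N27 sheds 144 MW to N25: 144 each.
    N25: 80+144 = 224 > 130
  N6 sheds 61 MW to N23, N25: 30 each (1 lost).
    N23: 193+30 = 223 > 140
    N25: 224+30 = 254 > 130
  N7 sheds 131 MW: no online neighbours, lost.
Round 5 — N23, N25, N26 trip offline.
  N23 sheds 223 MW: no online neighbours, lost.
  N25 sheds 254 MW to N11: 254 each.
    N11: 60+254 = 314 > 120
  N26 sheds 145 MW to N8: 145 each.
    N8: 53+145 = 198 > 80
Round 6 — N11, N8 trip offline.
  N11 sheds 314 MW: no online neighbours, lost.
  N8 sheds 198 MW: no online neighbours, lost.
No further trips.

N11, N13, N18, N19, N2, N23, N25, N26, N27, N6, N7, N8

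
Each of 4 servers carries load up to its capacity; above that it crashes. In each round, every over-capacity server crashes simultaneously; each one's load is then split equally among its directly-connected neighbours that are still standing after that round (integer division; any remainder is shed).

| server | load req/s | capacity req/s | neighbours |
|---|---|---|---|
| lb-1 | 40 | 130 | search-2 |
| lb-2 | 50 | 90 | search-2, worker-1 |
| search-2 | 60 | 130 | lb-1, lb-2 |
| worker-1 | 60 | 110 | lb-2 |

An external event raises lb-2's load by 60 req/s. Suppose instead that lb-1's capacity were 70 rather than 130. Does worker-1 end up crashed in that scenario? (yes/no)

yes

With lb-1's capacity at 70:
Round 1 — lb-2 at 110 > 90. lb-2 crashes.
  lb-2 sheds 110 req/s to search-2, worker-1: 55 each.
    search-2: 60+55 = 115 ≤ 130
    worker-1: 60+55 = 115 > 110
Round 2 — worker-1 crashes.
  worker-1 sheds 115 req/s: no online neighbours, lost.
No further crashes.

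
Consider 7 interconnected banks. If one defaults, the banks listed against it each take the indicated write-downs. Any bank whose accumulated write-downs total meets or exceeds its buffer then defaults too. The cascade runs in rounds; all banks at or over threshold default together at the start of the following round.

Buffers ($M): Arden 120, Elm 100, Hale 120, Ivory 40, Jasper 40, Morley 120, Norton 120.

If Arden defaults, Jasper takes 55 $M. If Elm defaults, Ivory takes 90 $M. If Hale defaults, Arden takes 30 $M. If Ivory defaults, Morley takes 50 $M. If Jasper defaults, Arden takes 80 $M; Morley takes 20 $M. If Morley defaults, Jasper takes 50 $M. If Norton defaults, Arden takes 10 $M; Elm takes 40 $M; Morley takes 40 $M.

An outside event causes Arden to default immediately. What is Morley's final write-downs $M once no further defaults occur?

20

Round 1 — Arden defaults (initial).
  Jasper: +55 → 55 ≥ 40
Round 2 — Jasper defaults.
  Morley: +20 → 20 < 120
No further defaults.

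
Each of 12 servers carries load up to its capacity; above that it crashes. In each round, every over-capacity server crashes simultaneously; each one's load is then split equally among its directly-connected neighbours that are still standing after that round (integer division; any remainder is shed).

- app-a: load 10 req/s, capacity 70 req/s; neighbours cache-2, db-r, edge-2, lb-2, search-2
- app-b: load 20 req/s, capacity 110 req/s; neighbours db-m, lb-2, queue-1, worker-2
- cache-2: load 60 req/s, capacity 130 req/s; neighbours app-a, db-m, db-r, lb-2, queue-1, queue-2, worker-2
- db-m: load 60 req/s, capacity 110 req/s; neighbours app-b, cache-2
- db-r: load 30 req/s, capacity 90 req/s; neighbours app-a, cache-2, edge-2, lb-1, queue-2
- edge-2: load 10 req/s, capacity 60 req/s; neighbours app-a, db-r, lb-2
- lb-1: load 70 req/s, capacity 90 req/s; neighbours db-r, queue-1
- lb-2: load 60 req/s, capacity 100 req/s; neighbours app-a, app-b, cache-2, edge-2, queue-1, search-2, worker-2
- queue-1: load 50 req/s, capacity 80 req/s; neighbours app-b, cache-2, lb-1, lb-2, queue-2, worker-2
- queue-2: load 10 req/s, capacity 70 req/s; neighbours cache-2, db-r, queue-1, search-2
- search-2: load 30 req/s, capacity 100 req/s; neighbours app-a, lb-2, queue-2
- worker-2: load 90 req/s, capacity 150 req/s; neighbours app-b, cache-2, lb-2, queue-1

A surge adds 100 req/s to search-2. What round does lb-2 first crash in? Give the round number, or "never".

Round 1 — search-2 at 130 > 100. search-2 crashes.
  search-2 sheds 130 req/s to app-a, lb-2, queue-2: 43 each (1 lost).
    app-a: 10+43 = 53 ≤ 70
    lb-2: 60+43 = 103 > 100
    queue-2: 10+43 = 53 ≤ 70
Round 2 — lb-2 crashes.
  lb-2 sheds 103 req/s to app-a, app-b, cache-2, edge-2, queue-1, worker-2: 17 each (1 lost).
    app-a: 53+17 = 70 ≤ 70
    app-b: 20+17 = 37 ≤ 110
    cache-2: 60+17 = 77 ≤ 130
    edge-2: 10+17 = 27 ≤ 60
    queue-1: 50+17 = 67 ≤ 80
    worker-2: 90+17 = 107 ≤ 150
No further crashes.

2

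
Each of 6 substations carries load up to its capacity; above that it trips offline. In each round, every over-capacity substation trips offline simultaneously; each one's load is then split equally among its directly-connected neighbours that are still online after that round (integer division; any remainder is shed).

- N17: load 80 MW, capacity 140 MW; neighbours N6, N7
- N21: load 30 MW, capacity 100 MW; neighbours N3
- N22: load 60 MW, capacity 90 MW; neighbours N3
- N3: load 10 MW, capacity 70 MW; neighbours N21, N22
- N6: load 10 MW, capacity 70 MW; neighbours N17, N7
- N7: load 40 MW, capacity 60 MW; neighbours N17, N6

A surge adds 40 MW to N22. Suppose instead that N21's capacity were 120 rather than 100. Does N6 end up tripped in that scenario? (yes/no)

With N21's capacity at 120:
Round 1 — N22 at 100 > 90. N22 trips offline.
  N22 sheds 100 MW to N3: 100 each.
    N3: 10+100 = 110 > 70
Round 2 — N3 trips offline.
  N3 sheds 110 MW to N21: 110 each.
    N21: 30+110 = 140 > 120
Round 3 — N21 trips offline.
  N21 sheds 140 MW: no online neighbours, lost.
No further trips.

no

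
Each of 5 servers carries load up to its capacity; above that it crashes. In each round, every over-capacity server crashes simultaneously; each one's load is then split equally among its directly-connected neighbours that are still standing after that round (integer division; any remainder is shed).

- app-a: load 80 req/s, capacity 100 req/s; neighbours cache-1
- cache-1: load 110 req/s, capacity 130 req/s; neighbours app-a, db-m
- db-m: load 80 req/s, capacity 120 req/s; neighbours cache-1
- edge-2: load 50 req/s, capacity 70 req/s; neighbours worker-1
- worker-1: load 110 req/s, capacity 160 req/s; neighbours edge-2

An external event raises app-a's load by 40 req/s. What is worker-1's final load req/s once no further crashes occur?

Round 1 — app-a at 120 > 100. app-a crashes.
  app-a sheds 120 req/s to cache-1: 120 each.
    cache-1: 110+120 = 230 > 130
Round 2 — cache-1 crashes.
  cache-1 sheds 230 req/s to db-m: 230 each.
    db-m: 80+230 = 310 > 120
Round 3 — db-m crashes.
  db-m sheds 310 req/s: no online neighbours, lost.
No further crashes.

110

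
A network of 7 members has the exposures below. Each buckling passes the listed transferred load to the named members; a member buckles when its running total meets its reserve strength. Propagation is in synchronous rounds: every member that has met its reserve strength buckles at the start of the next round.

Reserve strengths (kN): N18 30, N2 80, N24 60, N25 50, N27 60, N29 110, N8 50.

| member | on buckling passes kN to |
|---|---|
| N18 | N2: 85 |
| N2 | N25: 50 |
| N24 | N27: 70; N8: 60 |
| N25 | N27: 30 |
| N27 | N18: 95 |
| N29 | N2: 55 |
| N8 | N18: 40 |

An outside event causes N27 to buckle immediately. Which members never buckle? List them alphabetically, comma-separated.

Round 1 — N27 buckles (initial).
  N18: +95 → 95 ≥ 30
Round 2 — N18 buckles.
  N2: +85 → 85 ≥ 80
Round 3 — N2 buckles.
  N25: +50 → 50 ≥ 50
Round 4 — N25 buckles.
No further bucklings.

N24, N29, N8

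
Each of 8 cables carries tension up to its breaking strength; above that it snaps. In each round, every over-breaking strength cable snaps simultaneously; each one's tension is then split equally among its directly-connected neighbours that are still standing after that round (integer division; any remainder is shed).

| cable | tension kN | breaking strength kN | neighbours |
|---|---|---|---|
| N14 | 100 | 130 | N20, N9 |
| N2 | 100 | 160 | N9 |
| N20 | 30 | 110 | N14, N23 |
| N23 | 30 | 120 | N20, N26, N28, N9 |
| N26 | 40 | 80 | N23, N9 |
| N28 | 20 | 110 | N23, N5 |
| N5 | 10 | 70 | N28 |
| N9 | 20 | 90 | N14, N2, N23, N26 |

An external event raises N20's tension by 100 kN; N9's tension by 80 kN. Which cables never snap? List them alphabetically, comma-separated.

N2, N23, N26, N28, N5

Round 1 — N20 at 130 > 110; N9 at 100 > 90. N20, N9 snap.
  N20 sheds 130 kN to N14, N23: 65 each.
    N14: 100+65 = 165 > 130
    N23: 30+65 = 95 ≤ 120
  N9 sheds 100 kN to N14, N2, N23, N26: 25 each.
    N14: 165+25 = 190 > 130
    N2: 100+25 = 125 ≤ 160
    N23: 95+25 = 120 ≤ 120
    N26: 40+25 = 65 ≤ 80
Round 2 — N14 snaps.
  N14 sheds 190 kN: no online neighbours, lost.
No further breaks.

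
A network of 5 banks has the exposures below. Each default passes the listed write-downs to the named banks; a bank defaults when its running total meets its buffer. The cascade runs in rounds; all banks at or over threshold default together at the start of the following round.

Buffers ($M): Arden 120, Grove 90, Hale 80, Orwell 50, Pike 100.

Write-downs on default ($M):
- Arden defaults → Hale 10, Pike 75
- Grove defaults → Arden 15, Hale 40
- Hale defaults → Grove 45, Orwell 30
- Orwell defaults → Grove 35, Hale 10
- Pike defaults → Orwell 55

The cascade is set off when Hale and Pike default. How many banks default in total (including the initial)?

3

Round 1 — Hale, Pike default (initial).
  Grove: +45 → 45 < 90
  Orwell: +30+55 → 85 ≥ 50
Round 2 — Orwell defaults.
  Grove: +35 → 80 < 90
No further defaults.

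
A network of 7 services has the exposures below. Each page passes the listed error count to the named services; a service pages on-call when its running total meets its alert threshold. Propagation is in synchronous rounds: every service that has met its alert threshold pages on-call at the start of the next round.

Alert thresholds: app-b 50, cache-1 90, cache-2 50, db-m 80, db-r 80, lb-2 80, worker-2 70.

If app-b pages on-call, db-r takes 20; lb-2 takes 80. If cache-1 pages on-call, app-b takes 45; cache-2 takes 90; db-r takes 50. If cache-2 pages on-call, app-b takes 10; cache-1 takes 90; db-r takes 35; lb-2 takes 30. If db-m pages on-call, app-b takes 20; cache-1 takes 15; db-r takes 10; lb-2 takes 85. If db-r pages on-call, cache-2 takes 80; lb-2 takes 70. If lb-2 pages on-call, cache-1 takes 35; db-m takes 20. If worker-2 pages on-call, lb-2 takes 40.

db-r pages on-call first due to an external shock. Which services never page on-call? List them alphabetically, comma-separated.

Round 1 — db-r pages on-call (initial).
  cache-2: +80 → 80 ≥ 50
  lb-2: +70 → 70 < 80
Round 2 — cache-2 pages on-call.
  app-b: +10 → 10 < 50
  cache-1: +90 → 90 ≥ 90
  lb-2: +30 → 100 ≥ 80
Round 3 — cache-1, lb-2 page on-call.
  app-b: +45 → 55 ≥ 50
  db-m: +20 → 20 < 80
Round 4 — app-b pages on-call.
No further pages.

db-m, worker-2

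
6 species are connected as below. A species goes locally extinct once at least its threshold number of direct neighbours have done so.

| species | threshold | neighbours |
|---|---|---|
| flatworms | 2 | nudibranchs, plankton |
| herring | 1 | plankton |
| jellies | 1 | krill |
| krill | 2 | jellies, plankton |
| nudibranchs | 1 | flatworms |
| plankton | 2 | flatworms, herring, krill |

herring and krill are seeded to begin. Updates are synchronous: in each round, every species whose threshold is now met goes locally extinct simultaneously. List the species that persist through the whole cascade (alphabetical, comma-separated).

Round 1 — herring, krill go locally extinct (initial).
Round 2 — checking thresholds:
  jellies: 1 of 1 neighbours ≥ 1, goes locally extinct.
  plankton: 2 of 3 neighbours ≥ 2, goes locally extinct.
Round 3 — no new extinctions; cascade stops.

flatworms, nudibranchs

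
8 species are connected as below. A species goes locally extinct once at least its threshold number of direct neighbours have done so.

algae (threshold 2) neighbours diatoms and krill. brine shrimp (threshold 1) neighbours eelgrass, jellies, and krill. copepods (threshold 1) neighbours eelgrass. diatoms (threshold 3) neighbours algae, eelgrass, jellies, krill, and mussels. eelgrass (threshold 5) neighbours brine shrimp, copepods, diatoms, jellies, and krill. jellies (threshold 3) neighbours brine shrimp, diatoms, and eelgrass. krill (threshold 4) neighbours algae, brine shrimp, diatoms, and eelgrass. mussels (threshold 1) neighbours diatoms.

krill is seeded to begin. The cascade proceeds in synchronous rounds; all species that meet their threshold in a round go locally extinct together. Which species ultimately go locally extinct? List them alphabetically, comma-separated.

Round 1 — krill goes locally extinct (initial).
Round 2 — checking thresholds:
  algae: 1 of 2 neighbours < 2, below threshold.
  brine shrimp: 1 of 3 neighbours ≥ 1, goes locally extinct.
  diatoms: 1 of 5 neighbours < 3, below threshold.
  eelgrass: 1 of 5 neighbours < 5, below threshold.
Round 3 — no new extinctions; cascade stops.

brine shrimp, krill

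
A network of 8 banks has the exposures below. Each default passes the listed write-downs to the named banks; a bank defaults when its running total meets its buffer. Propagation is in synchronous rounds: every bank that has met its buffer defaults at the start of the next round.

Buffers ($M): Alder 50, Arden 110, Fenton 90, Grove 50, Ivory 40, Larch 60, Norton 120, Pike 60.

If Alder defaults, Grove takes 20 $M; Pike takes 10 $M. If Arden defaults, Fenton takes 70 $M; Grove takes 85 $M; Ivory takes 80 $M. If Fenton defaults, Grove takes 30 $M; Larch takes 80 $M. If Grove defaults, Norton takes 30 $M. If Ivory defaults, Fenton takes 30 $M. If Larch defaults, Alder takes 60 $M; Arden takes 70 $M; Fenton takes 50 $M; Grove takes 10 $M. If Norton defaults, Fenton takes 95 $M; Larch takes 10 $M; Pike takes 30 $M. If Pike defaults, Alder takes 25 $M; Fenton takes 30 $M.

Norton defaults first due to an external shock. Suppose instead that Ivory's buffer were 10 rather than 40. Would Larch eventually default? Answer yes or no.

yes

With Ivory's buffer at 10:
Round 1 — Norton defaults (initial).
  Fenton: +95 → 95 ≥ 90
  Larch: +10 → 10 < 60
  Pike: +30 → 30 < 60
Round 2 — Fenton defaults.
  Grove: +30 → 30 < 50
  Larch: +80 → 90 ≥ 60
Round 3 — Larch defaults.
  Alder: +60 → 60 ≥ 50
  Arden: +70 → 70 < 110
  Grove: +10 → 40 < 50
Round 4 — Alder defaults.
  Grove: +20 → 60 ≥ 50
  Pike: +10 → 40 < 60
Round 5 — Grove defaults.
No further defaults.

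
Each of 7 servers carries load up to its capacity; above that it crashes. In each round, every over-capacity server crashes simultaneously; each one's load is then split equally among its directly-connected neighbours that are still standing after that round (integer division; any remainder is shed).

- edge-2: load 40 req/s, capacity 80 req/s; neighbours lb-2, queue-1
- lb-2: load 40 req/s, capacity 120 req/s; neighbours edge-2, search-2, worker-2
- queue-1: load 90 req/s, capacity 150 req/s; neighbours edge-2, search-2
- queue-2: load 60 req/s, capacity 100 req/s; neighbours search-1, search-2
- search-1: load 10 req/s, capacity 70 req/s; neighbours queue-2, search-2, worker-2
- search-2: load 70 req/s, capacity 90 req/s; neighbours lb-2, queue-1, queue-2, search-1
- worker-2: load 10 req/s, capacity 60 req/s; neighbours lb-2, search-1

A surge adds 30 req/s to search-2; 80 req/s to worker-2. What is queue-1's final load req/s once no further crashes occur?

Round 1 — search-2 at 100 > 90; worker-2 at 90 > 60. search-2, worker-2 crash.
  search-2 sheds 100 req/s to lb-2, queue-1, queue-2, search-1: 25 each.
    lb-2: 40+25 = 65 ≤ 120
    queue-1: 90+25 = 115 ≤ 150
    queue-2: 60+25 = 85 ≤ 100
    search-1: 10+25 = 35 ≤ 70
  worker-2 sheds 90 req/s to lb-2, search-1: 45 each.
    lb-2: 65+45 = 110 ≤ 120
    search-1: 35+45 = 80 > 70
Round 2 — search-1 crashes.
  search-1 sheds 80 req/s to queue-2: 80 each.
    queue-2: 85+80 = 165 > 100
Round 3 — queue-2 crashes.
  queue-2 sheds 165 req/s: no online neighbours, lost.
No further crashes.

115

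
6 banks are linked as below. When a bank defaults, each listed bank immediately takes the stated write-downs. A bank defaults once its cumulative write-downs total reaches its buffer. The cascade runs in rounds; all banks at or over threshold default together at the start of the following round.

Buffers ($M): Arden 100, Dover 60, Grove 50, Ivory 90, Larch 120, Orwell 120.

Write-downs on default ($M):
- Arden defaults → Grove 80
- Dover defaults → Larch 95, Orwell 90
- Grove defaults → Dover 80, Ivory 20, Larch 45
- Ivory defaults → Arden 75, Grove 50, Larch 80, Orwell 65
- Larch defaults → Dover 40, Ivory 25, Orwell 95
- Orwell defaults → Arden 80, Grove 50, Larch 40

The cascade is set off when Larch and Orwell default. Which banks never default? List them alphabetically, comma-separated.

Round 1 — Larch, Orwell default (initial).
  Arden: +80 → 80 < 100
  Dover: +40 → 40 < 60
  Grove: +50 → 50 ≥ 50
  Ivory: +25 → 25 < 90
Round 2 — Grove defaults.
  Dover: +80 → 120 ≥ 60
  Ivory: +20 → 45 < 90
Round 3 — Dover defaults.
No further defaults.

Arden, Ivory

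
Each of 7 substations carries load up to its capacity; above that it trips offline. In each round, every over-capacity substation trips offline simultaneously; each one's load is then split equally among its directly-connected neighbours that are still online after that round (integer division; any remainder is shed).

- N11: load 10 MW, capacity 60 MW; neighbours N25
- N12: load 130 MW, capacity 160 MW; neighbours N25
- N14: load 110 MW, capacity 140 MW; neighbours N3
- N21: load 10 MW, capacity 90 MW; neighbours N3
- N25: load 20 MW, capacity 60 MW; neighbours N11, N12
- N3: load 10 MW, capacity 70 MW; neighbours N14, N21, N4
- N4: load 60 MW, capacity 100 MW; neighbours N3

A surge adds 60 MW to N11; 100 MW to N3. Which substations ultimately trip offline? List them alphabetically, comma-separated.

Round 1 — N11 at 70 > 60; N3 at 110 > 70. N11, N3 trip offline.
  N11 sheds 70 MW to N25: 70 each.
    N25: 20+70 = 90 > 60
  N3 sheds 110 MW to N14, N21, N4: 36 each (2 lost).
    N14: 110+36 = 146 > 140
    N21: 10+36 = 46 ≤ 90
    N4: 60+36 = 96 ≤ 100
Round 2 — N14, N25 trip offline.
  N14 sheds 146 MW: no online neighbours, lost.
  N25 sheds 90 MW to N12: 90 each.
    N12: 130+90 = 220 > 160
Round 3 — N12 trips offline.
  N12 sheds 220 MW: no online neighbours, lost.
No further trips.

N11, N12, N14, N25, N3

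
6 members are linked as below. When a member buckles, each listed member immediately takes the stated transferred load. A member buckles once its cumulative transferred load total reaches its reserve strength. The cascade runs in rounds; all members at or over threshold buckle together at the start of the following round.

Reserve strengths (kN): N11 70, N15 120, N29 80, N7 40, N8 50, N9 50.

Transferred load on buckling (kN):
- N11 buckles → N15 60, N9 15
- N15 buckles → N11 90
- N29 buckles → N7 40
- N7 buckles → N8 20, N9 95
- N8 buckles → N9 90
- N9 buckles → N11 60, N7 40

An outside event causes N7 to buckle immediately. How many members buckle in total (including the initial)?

Round 1 — N7 buckles (initial).
  N8: +20 → 20 < 50
  N9: +95 → 95 ≥ 50
Round 2 — N9 buckles.
  N11: +60 → 60 < 70
No further bucklings.

2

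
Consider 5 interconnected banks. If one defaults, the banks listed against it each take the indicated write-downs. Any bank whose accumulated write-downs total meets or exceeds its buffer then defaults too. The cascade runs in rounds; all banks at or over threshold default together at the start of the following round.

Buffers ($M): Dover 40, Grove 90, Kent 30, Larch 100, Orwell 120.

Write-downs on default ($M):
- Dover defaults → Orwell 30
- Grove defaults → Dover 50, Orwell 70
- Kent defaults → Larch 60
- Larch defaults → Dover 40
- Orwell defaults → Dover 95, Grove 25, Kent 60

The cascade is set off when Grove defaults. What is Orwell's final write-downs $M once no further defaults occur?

100

Round 1 — Grove defaults (initial).
  Dover: +50 → 50 ≥ 40
  Orwell: +70 → 70 < 120
Round 2 — Dover defaults.
  Orwell: +30 → 100 < 120
No further defaults.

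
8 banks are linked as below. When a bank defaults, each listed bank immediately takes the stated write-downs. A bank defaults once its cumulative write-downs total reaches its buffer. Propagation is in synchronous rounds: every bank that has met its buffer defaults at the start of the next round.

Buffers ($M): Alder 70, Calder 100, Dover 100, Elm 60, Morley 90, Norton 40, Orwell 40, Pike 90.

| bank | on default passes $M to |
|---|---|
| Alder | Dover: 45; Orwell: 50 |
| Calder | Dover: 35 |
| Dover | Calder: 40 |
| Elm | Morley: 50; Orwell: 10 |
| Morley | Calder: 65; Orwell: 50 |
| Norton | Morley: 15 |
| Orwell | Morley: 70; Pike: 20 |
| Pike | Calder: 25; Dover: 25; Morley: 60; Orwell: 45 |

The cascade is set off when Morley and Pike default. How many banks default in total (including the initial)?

3

Round 1 — Morley, Pike default (initial).
  Calder: +65+25 → 90 < 100
  Dover: +25 → 25 < 100
  Orwell: +50+45 → 95 ≥ 40
Round 2 — Orwell defaults.
No further defaults.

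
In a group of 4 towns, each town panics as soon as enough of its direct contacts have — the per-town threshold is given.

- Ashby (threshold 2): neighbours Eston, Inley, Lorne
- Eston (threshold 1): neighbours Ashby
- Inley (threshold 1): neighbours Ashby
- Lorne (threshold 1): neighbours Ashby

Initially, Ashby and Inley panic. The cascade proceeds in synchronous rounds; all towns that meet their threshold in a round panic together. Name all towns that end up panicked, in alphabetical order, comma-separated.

Round 1 — Ashby, Inley panic (initial).
Round 2 — checking thresholds:
  Eston: 1 of 1 neighbours ≥ 1, panics.
  Lorne: 1 of 1 neighbours ≥ 1, panics.
Round 3 — no new panics; cascade stops.

Ashby, Eston, Inley, Lorne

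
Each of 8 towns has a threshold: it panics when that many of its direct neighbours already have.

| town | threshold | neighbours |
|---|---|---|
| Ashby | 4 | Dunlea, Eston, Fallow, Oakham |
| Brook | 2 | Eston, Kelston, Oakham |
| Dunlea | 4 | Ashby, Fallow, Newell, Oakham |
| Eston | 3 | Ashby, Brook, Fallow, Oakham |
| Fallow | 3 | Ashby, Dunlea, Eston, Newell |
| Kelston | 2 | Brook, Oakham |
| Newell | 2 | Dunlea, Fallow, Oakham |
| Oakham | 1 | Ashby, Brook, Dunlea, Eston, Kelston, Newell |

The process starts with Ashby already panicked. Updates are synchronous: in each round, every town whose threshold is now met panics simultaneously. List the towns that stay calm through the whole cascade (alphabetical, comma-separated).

Round 1 — Ashby panics (initial).
Round 2 — checking thresholds:
  Dunlea: 1 of 4 neighbours < 4, below threshold.
  Eston: 1 of 4 neighbours < 3, below threshold.
  Fallow: 1 of 4 neighbours < 3, below threshold.
  Oakham: 1 of 6 neighbours ≥ 1, panics.
Round 3 — no new panics; cascade stops.

Brook, Dunlea, Eston, Fallow, Kelston, Newell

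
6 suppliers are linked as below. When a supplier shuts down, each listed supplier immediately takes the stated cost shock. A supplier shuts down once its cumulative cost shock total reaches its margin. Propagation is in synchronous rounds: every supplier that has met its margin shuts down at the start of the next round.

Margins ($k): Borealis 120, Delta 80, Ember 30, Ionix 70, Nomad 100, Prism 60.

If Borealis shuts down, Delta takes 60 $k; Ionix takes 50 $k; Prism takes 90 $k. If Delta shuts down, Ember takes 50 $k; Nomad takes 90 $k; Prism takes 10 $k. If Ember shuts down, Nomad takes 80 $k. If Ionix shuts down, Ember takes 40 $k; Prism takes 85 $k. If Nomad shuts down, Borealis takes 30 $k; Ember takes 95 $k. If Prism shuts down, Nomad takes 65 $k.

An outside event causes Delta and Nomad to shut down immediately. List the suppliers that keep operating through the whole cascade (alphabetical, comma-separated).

Round 1 — Delta, Nomad shut down (initial).
  Borealis: +30 → 30 < 120
  Ember: +50+95 → 145 ≥ 30
  Prism: +10 → 10 < 60
Round 2 — Ember shuts down.
No further shutdowns.

Borealis, Ionix, Prism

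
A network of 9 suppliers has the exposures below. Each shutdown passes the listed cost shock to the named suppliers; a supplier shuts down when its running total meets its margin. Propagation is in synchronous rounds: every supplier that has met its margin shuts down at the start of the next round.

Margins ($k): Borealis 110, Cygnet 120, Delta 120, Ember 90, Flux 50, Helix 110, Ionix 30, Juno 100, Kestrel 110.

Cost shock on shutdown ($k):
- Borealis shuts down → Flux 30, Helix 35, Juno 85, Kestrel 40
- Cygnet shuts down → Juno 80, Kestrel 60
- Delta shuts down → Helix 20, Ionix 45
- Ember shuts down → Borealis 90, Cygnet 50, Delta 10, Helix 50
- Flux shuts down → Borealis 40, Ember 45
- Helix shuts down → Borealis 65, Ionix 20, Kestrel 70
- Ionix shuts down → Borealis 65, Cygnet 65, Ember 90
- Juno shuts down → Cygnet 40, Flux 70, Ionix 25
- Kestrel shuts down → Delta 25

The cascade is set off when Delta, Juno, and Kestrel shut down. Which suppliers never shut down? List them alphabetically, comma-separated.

Round 1 — Delta, Juno, Kestrel shut down (initial).
  Cygnet: +40 → 40 < 120
  Flux: +70 → 70 ≥ 50
  Helix: +20 → 20 < 110
  Ionix: +45+25 → 70 ≥ 30
Round 2 — Flux, Ionix shut down.
  Borealis: +40+65 → 105 < 110
  Cygnet: +65 → 105 < 120
  Ember: +45+90 → 135 ≥ 90
Round 3 — Ember shuts down.
  Borealis: +90 → 195 ≥ 110
  Cygnet: +50 → 155 ≥ 120
  Helix: +50 → 70 < 110
Round 4 — Borealis, Cygnet shut down.
  Helix: +35 → 105 < 110
No further shutdowns.

Helix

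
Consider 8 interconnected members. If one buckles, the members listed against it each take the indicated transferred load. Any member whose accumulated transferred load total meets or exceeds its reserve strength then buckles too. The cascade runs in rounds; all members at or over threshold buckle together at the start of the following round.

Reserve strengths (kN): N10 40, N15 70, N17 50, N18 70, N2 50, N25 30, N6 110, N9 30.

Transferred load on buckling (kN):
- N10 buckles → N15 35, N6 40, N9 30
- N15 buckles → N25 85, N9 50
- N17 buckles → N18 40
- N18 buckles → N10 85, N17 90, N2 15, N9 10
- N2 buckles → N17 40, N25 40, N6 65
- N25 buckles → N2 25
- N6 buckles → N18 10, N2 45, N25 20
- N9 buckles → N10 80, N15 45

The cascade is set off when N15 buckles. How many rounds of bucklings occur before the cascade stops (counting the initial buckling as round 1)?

3

Round 1 — N15 buckles (initial).
  N25: +85 → 85 ≥ 30
  N9: +50 → 50 ≥ 30
Round 2 — N25, N9 buckle.
  N10: +80 → 80 ≥ 40
  N2: +25 → 25 < 50
Round 3 — N10 buckles.
  N6: +40 → 40 < 110
No further bucklings.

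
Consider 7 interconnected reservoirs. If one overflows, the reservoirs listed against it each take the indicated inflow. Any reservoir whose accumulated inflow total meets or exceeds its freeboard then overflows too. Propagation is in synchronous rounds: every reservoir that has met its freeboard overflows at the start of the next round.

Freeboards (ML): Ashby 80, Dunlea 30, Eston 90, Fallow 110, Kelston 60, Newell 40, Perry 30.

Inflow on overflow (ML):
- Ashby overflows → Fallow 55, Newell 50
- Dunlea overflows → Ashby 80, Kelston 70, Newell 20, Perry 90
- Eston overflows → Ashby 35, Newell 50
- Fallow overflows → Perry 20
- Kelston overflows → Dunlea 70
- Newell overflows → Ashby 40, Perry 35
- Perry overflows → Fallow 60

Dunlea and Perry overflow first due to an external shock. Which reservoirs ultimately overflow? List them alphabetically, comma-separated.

Ashby, Dunlea, Fallow, Kelston, Newell, Perry

Round 1 — Dunlea, Perry overflow (initial).
  Ashby: +80 → 80 ≥ 80
  Fallow: +60 → 60 < 110
  Kelston: +70 → 70 ≥ 60
  Newell: +20 → 20 < 40
Round 2 — Ashby, Kelston overflow.
  Fallow: +55 → 115 ≥ 110
  Newell: +50 → 70 ≥ 40
Round 3 — Fallow, Newell overflow.
No further overflows.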